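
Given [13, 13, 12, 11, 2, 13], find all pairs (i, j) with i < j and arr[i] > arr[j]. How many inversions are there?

Finding inversions in [13, 13, 12, 11, 2, 13]:

(0, 2): arr[0]=13 > arr[2]=12
(0, 3): arr[0]=13 > arr[3]=11
(0, 4): arr[0]=13 > arr[4]=2
(1, 2): arr[1]=13 > arr[2]=12
(1, 3): arr[1]=13 > arr[3]=11
(1, 4): arr[1]=13 > arr[4]=2
(2, 3): arr[2]=12 > arr[3]=11
(2, 4): arr[2]=12 > arr[4]=2
(3, 4): arr[3]=11 > arr[4]=2

Total inversions: 9

The array has 9 inversion(s): (0,2), (0,3), (0,4), (1,2), (1,3), (1,4), (2,3), (2,4), (3,4). Each pair (i,j) satisfies i < j and arr[i] > arr[j].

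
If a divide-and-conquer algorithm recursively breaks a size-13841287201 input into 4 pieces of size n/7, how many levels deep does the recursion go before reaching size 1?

For divide and conquer with division factor 7:

Problem sizes at each level:
Level 0: 13841287201
Level 1: 1977326743
Level 2: 282475249
Level 3: 40353607
Level 4: 5764801
Level 5: 823543
Level 6: 117649
Level 7: 16807
Level 8: 2401
Level 9: 343
Level 10: 49
Level 11: 7
Level 12: 1

The root is level 0 and the size-1 base case is level 12 (the tree spans levels 0 through 12, i.e. 13 levels counting the root), so the depth is the number of divisions: log_7(13841287201) = 12

The recursion tree depth is log_7(13841287201) = 12. At each level, the problem size is divided by 7, so it takes 12 divisions to reduce to a base case of size 1. The algorithm makes 4 recursive calls at each level.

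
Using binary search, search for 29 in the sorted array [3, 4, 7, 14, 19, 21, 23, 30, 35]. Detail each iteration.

Binary search for 29 in [3, 4, 7, 14, 19, 21, 23, 30, 35]:

lo=0, hi=8, mid=4, arr[mid]=19 -> 19 < 29, search right half
lo=5, hi=8, mid=6, arr[mid]=23 -> 23 < 29, search right half
lo=7, hi=8, mid=7, arr[mid]=30 -> 30 > 29, search left half
lo=7 > hi=6, target 29 not found

Binary search determines that 29 is not in the array after 3 comparisons. The search space was exhausted without finding the target.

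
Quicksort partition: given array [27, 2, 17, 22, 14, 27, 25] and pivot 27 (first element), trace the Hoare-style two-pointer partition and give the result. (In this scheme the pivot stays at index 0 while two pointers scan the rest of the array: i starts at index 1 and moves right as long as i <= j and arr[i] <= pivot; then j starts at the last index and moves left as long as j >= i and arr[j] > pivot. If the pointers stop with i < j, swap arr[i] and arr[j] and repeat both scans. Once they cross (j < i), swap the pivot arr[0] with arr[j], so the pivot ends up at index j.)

Hoare-style two-pointer partition with pivot = 27:

Initial array: [27, 2, 17, 22, 14, 27, 25]

Pointers start at i = 1, j = 6.
i ends at 7, j ends at 6: the pointers have crossed (j < i), so scanning stops.

Swap pivot arr[0] with arr[6] to place pivot at position 6: [25, 2, 17, 22, 14, 27, 27]
Pivot position: 6

After partitioning with pivot 27, the array becomes [25, 2, 17, 22, 14, 27, 27]. The pivot is placed at index 6. All elements to the left of the pivot are <= 27, and all elements to the right are > 27.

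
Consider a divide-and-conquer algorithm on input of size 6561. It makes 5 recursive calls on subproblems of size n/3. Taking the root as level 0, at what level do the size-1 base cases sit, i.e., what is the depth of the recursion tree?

For divide and conquer with division factor 3:

Problem sizes at each level:
Level 0: 6561
Level 1: 2187
Level 2: 729
Level 3: 243
Level 4: 81
Level 5: 27
Level 6: 9
Level 7: 3
Level 8: 1

The root is level 0 and the size-1 base case is level 8 (the tree spans levels 0 through 8, i.e. 9 levels counting the root), so the depth is the number of divisions: log_3(6561) = 8

The recursion tree depth is log_3(6561) = 8. At each level, the problem size is divided by 3, so it takes 8 divisions to reduce to a base case of size 1. The algorithm makes 5 recursive calls at each level.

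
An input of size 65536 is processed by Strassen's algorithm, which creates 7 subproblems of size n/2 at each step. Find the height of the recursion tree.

For divide and conquer with division factor 2:

Problem sizes at each level:
Level 0: 65536
Level 1: 32768
Level 2: 16384
Level 3: 8192
Level 4: 4096
Level 5: 2048
Level 6: 1024
Level 7: 512
Level 8: 256
Level 9: 128
Level 10: 64
Level 11: 32
Level 12: 16
Level 13: 8
Level 14: 4
Level 15: 2
Level 16: 1

The root is level 0 and the size-1 base case is level 16 (the tree spans levels 0 through 16, i.e. 17 levels counting the root), so the depth is the number of divisions: log_2(65536) = 16

The recursion tree depth is log_2(65536) = 16. At each level, the problem size is divided by 2, so it takes 16 divisions to reduce to a base case of size 1. The algorithm makes 7 recursive calls at each level.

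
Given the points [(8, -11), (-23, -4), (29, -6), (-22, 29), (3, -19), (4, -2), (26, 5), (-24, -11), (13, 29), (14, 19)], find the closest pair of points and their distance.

Computing all pairwise distances among 10 points:

d((8, -11), (-23, -4)) = 31.7805
d((8, -11), (29, -6)) = 21.587
d((8, -11), (-22, 29)) = 50.0
d((8, -11), (3, -19)) = 9.434
d((8, -11), (4, -2)) = 9.8489
d((8, -11), (26, 5)) = 24.0832
d((8, -11), (-24, -11)) = 32.0
d((8, -11), (13, 29)) = 40.3113
d((8, -11), (14, 19)) = 30.5941
d((-23, -4), (29, -6)) = 52.0384
d((-23, -4), (-22, 29)) = 33.0151
d((-23, -4), (3, -19)) = 30.0167
d((-23, -4), (4, -2)) = 27.074
d((-23, -4), (26, 5)) = 49.8197
d((-23, -4), (-24, -11)) = 7.0711 <-- minimum
d((-23, -4), (13, 29)) = 48.8365
d((-23, -4), (14, 19)) = 43.566
d((29, -6), (-22, 29)) = 61.8547
d((29, -6), (3, -19)) = 29.0689
d((29, -6), (4, -2)) = 25.318
d((29, -6), (26, 5)) = 11.4018
d((29, -6), (-24, -11)) = 53.2353
d((29, -6), (13, 29)) = 38.4838
d((29, -6), (14, 19)) = 29.1548
d((-22, 29), (3, -19)) = 54.1202
d((-22, 29), (4, -2)) = 40.4599
d((-22, 29), (26, 5)) = 53.6656
d((-22, 29), (-24, -11)) = 40.05
d((-22, 29), (13, 29)) = 35.0
d((-22, 29), (14, 19)) = 37.3631
d((3, -19), (4, -2)) = 17.0294
d((3, -19), (26, 5)) = 33.2415
d((3, -19), (-24, -11)) = 28.1603
d((3, -19), (13, 29)) = 49.0306
d((3, -19), (14, 19)) = 39.5601
d((4, -2), (26, 5)) = 23.0868
d((4, -2), (-24, -11)) = 29.4109
d((4, -2), (13, 29)) = 32.28
d((4, -2), (14, 19)) = 23.2594
d((26, 5), (-24, -11)) = 52.4976
d((26, 5), (13, 29)) = 27.2947
d((26, 5), (14, 19)) = 18.4391
d((-24, -11), (13, 29)) = 54.4885
d((-24, -11), (14, 19)) = 48.4149
d((13, 29), (14, 19)) = 10.0499

Closest pair: (-23, -4) and (-24, -11) with distance 7.0711

The closest pair is (-23, -4) and (-24, -11) with Euclidean distance 7.0711. For 10 points, brute-force pairwise comparison is shown above. For large n, the divide-and-conquer algorithm (sort by x, recurse on halves, check the dividing strip) achieves O(n log n).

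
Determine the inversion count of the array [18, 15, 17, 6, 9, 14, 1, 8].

Finding inversions in [18, 15, 17, 6, 9, 14, 1, 8]:

(0, 1): arr[0]=18 > arr[1]=15
(0, 2): arr[0]=18 > arr[2]=17
(0, 3): arr[0]=18 > arr[3]=6
(0, 4): arr[0]=18 > arr[4]=9
(0, 5): arr[0]=18 > arr[5]=14
(0, 6): arr[0]=18 > arr[6]=1
(0, 7): arr[0]=18 > arr[7]=8
(1, 3): arr[1]=15 > arr[3]=6
(1, 4): arr[1]=15 > arr[4]=9
(1, 5): arr[1]=15 > arr[5]=14
(1, 6): arr[1]=15 > arr[6]=1
(1, 7): arr[1]=15 > arr[7]=8
(2, 3): arr[2]=17 > arr[3]=6
(2, 4): arr[2]=17 > arr[4]=9
(2, 5): arr[2]=17 > arr[5]=14
(2, 6): arr[2]=17 > arr[6]=1
(2, 7): arr[2]=17 > arr[7]=8
(3, 6): arr[3]=6 > arr[6]=1
(4, 6): arr[4]=9 > arr[6]=1
(4, 7): arr[4]=9 > arr[7]=8
(5, 6): arr[5]=14 > arr[6]=1
(5, 7): arr[5]=14 > arr[7]=8

Total inversions: 22

The array has 22 inversion(s): (0,1), (0,2), (0,3), (0,4), (0,5), (0,6), (0,7), (1,3), (1,4), (1,5), (1,6), (1,7), (2,3), (2,4), (2,5), (2,6), (2,7), (3,6), (4,6), (4,7), (5,6), (5,7). Each pair (i,j) satisfies i < j and arr[i] > arr[j].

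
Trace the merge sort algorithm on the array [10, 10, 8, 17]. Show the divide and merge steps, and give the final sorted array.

Merge sort trace:

Split: [10, 10, 8, 17] -> [10, 10] and [8, 17]
  Split: [10, 10] -> [10] and [10]
  Merge: [10] + [10] -> [10, 10]
  Split: [8, 17] -> [8] and [17]
  Merge: [8] + [17] -> [8, 17]
Merge: [10, 10] + [8, 17] -> [8, 10, 10, 17]

Final sorted array: [8, 10, 10, 17]

The merge sort proceeds by recursively splitting the array and merging sorted halves.
After all merges, the sorted array is [8, 10, 10, 17].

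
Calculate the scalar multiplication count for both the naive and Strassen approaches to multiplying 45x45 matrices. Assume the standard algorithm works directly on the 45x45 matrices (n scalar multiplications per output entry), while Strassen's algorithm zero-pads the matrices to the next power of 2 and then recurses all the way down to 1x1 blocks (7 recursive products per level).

Matrix multiplication for 45x45 matrices:

Strassen's algorithm requires power-of-2 dimensions. Pad 45x45 to 64x64 (next power of 2).

Standard algorithm: 45^3 = 91125 multiplications
Strassen's algorithm: 7^(log2(64)) = 7^6 = 117649 multiplications
Difference: 91125 - 117649 = -26524 (Strassen uses MORE here due to padding overhead — for small or just-over-power-of-2 n, padding can outweigh the per-level savings)

Standard: 91125 multiplications (45^3). Strassen: 117649 multiplications (7^6, after padding to 64x64). Strassen reduces 8 recursive multiplications to 7 at each level.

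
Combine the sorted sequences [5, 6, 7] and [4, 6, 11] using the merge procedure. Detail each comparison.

Merging process:

Compare 5 vs 4: take 4 from right. Merged: [4]
Compare 5 vs 6: take 5 from left. Merged: [4, 5]
Compare 6 vs 6: take 6 from left. Merged: [4, 5, 6]
Compare 7 vs 6: take 6 from right. Merged: [4, 5, 6, 6]
Compare 7 vs 11: take 7 from left. Merged: [4, 5, 6, 6, 7]
Append remaining from right: [11]. Merged: [4, 5, 6, 6, 7, 11]

Final merged array: [4, 5, 6, 6, 7, 11]
Total comparisons: 5

The merged array is [4, 5, 6, 6, 7, 11], requiring 5 comparisons. The merge step runs in O(n) time where n is the total number of elements.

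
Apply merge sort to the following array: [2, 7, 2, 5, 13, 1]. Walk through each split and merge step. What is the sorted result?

Merge sort trace:

Split: [2, 7, 2, 5, 13, 1] -> [2, 7, 2] and [5, 13, 1]
  Split: [2, 7, 2] -> [2] and [7, 2]
    Split: [7, 2] -> [7] and [2]
    Merge: [7] + [2] -> [2, 7]
  Merge: [2] + [2, 7] -> [2, 2, 7]
  Split: [5, 13, 1] -> [5] and [13, 1]
    Split: [13, 1] -> [13] and [1]
    Merge: [13] + [1] -> [1, 13]
  Merge: [5] + [1, 13] -> [1, 5, 13]
Merge: [2, 2, 7] + [1, 5, 13] -> [1, 2, 2, 5, 7, 13]

Final sorted array: [1, 2, 2, 5, 7, 13]

The merge sort proceeds by recursively splitting the array and merging sorted halves.
After all merges, the sorted array is [1, 2, 2, 5, 7, 13].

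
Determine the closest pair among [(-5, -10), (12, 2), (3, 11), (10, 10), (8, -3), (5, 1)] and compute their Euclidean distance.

Computing all pairwise distances among 6 points:

d((-5, -10), (12, 2)) = 20.8087
d((-5, -10), (3, 11)) = 22.4722
d((-5, -10), (10, 10)) = 25.0
d((-5, -10), (8, -3)) = 14.7648
d((-5, -10), (5, 1)) = 14.8661
d((12, 2), (3, 11)) = 12.7279
d((12, 2), (10, 10)) = 8.2462
d((12, 2), (8, -3)) = 6.4031
d((12, 2), (5, 1)) = 7.0711
d((3, 11), (10, 10)) = 7.0711
d((3, 11), (8, -3)) = 14.8661
d((3, 11), (5, 1)) = 10.198
d((10, 10), (8, -3)) = 13.1529
d((10, 10), (5, 1)) = 10.2956
d((8, -3), (5, 1)) = 5.0 <-- minimum

Closest pair: (8, -3) and (5, 1) with distance 5.0

The closest pair is (8, -3) and (5, 1) with Euclidean distance 5.0. For 6 points, brute-force pairwise comparison is shown above. For large n, the divide-and-conquer algorithm (sort by x, recurse on halves, check the dividing strip) achieves O(n log n).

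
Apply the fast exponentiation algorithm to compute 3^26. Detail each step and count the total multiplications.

Computing 3^26 by squaring (build up from 3^1; each line after the first costs one multiplication):

3^1 = 3
3^2 = (3^1)^2 = 3^2 = 9
3^3 = 3 * 3^2 = 3 * 9 = 27
3^6 = (3^3)^2 = 27^2 = 729
3^12 = (3^6)^2 = 729^2 = 531441
3^13 = 3 * 3^12 = 3 * 531441 = 1594323
3^26 = (3^13)^2 = 1594323^2 = 2541865828329

Result: 2541865828329
Multiplications needed: 6 (6 lines after 3^1)

3^26 = 2541865828329. Using exponentiation by squaring, this requires 6 multiplications. The key idea: if the exponent is even, square the half-power; if odd, multiply by the base once.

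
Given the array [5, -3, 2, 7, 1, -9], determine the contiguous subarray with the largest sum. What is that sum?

Using Kadane's algorithm on [5, -3, 2, 7, 1, -9]:

Scanning through the array:
Position 1 (value -3): max_ending_here = 2, max_so_far = 5
Position 2 (value 2): max_ending_here = 4, max_so_far = 5
Position 3 (value 7): max_ending_here = 11, max_so_far = 11
Position 4 (value 1): max_ending_here = 12, max_so_far = 12
Position 5 (value -9): max_ending_here = 3, max_so_far = 12

Maximum subarray: [5, -3, 2, 7, 1]
Maximum sum: 12

The maximum subarray is [5, -3, 2, 7, 1] with sum 12. This subarray runs from index 0 to index 4.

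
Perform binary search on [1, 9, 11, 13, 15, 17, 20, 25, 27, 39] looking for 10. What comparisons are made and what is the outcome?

Binary search for 10 in [1, 9, 11, 13, 15, 17, 20, 25, 27, 39]:

lo=0, hi=9, mid=4, arr[mid]=15 -> 15 > 10, search left half
lo=0, hi=3, mid=1, arr[mid]=9 -> 9 < 10, search right half
lo=2, hi=3, mid=2, arr[mid]=11 -> 11 > 10, search left half
lo=2 > hi=1, target 10 not found

Binary search determines that 10 is not in the array after 3 comparisons. The search space was exhausted without finding the target.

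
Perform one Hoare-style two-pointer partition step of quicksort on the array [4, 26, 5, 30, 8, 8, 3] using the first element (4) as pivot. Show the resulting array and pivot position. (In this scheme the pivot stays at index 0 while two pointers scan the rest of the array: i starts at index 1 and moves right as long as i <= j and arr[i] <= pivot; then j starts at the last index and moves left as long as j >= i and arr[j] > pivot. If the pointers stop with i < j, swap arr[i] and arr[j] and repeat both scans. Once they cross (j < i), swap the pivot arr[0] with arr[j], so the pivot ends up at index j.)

Hoare-style two-pointer partition with pivot = 4:

Initial array: [4, 26, 5, 30, 8, 8, 3]

Pointers start at i = 1, j = 6.
i stops at index 1 (arr[1]=26 > 4), j stops at index 6 (arr[6]=3 <= 4): swap arr[1] and arr[6], array becomes [4, 3, 5, 30, 8, 8, 26]
i ends at 2, j ends at 1: the pointers have crossed (j < i), so scanning stops.

Swap pivot arr[0] with arr[1] to place pivot at position 1: [3, 4, 5, 30, 8, 8, 26]
Pivot position: 1

After partitioning with pivot 4, the array becomes [3, 4, 5, 30, 8, 8, 26]. The pivot is placed at index 1. All elements to the left of the pivot are <= 4, and all elements to the right are > 4.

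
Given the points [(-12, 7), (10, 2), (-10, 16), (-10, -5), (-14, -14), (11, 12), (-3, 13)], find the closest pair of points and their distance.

Computing all pairwise distances among 7 points:

d((-12, 7), (10, 2)) = 22.561
d((-12, 7), (-10, 16)) = 9.2195
d((-12, 7), (-10, -5)) = 12.1655
d((-12, 7), (-14, -14)) = 21.095
d((-12, 7), (11, 12)) = 23.5372
d((-12, 7), (-3, 13)) = 10.8167
d((10, 2), (-10, 16)) = 24.4131
d((10, 2), (-10, -5)) = 21.1896
d((10, 2), (-14, -14)) = 28.8444
d((10, 2), (11, 12)) = 10.0499
d((10, 2), (-3, 13)) = 17.0294
d((-10, 16), (-10, -5)) = 21.0
d((-10, 16), (-14, -14)) = 30.2655
d((-10, 16), (11, 12)) = 21.3776
d((-10, 16), (-3, 13)) = 7.6158 <-- minimum
d((-10, -5), (-14, -14)) = 9.8489
d((-10, -5), (11, 12)) = 27.0185
d((-10, -5), (-3, 13)) = 19.3132
d((-14, -14), (11, 12)) = 36.0694
d((-14, -14), (-3, 13)) = 29.1548
d((11, 12), (-3, 13)) = 14.0357

Closest pair: (-10, 16) and (-3, 13) with distance 7.6158

The closest pair is (-10, 16) and (-3, 13) with Euclidean distance 7.6158. For 7 points, brute-force pairwise comparison is shown above. For large n, the divide-and-conquer algorithm (sort by x, recurse on halves, check the dividing strip) achieves O(n log n).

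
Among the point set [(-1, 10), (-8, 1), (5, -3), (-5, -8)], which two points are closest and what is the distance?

Computing all pairwise distances among 4 points:

d((-1, 10), (-8, 1)) = 11.4018
d((-1, 10), (5, -3)) = 14.3178
d((-1, 10), (-5, -8)) = 18.4391
d((-8, 1), (5, -3)) = 13.6015
d((-8, 1), (-5, -8)) = 9.4868 <-- minimum
d((5, -3), (-5, -8)) = 11.1803

Closest pair: (-8, 1) and (-5, -8) with distance 9.4868

The closest pair is (-8, 1) and (-5, -8) with Euclidean distance 9.4868. For 4 points, brute-force pairwise comparison is shown above. For large n, the divide-and-conquer algorithm (sort by x, recurse on halves, check the dividing strip) achieves O(n log n).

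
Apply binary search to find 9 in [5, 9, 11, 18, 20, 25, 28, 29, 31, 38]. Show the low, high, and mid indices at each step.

Binary search for 9 in [5, 9, 11, 18, 20, 25, 28, 29, 31, 38]:

lo=0, hi=9, mid=4, arr[mid]=20 -> 20 > 9, search left half
lo=0, hi=3, mid=1, arr[mid]=9 -> Found target at index 1!

Binary search finds 9 at index 1 after 2 comparisons. The search repeatedly halves the search space by comparing with the middle element.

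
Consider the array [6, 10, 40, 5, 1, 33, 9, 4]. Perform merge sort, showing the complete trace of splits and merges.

Merge sort trace:

Split: [6, 10, 40, 5, 1, 33, 9, 4] -> [6, 10, 40, 5] and [1, 33, 9, 4]
  Split: [6, 10, 40, 5] -> [6, 10] and [40, 5]
    Split: [6, 10] -> [6] and [10]
    Merge: [6] + [10] -> [6, 10]
    Split: [40, 5] -> [40] and [5]
    Merge: [40] + [5] -> [5, 40]
  Merge: [6, 10] + [5, 40] -> [5, 6, 10, 40]
  Split: [1, 33, 9, 4] -> [1, 33] and [9, 4]
    Split: [1, 33] -> [1] and [33]
    Merge: [1] + [33] -> [1, 33]
    Split: [9, 4] -> [9] and [4]
    Merge: [9] + [4] -> [4, 9]
  Merge: [1, 33] + [4, 9] -> [1, 4, 9, 33]
Merge: [5, 6, 10, 40] + [1, 4, 9, 33] -> [1, 4, 5, 6, 9, 10, 33, 40]

Final sorted array: [1, 4, 5, 6, 9, 10, 33, 40]

The merge sort proceeds by recursively splitting the array and merging sorted halves.
After all merges, the sorted array is [1, 4, 5, 6, 9, 10, 33, 40].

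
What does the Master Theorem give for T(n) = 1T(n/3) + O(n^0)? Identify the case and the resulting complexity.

Master Theorem for T(n) = 1T(n/3) + O(n^0):

a = 1, b = 3, c = 0
log_b(a) = log_3(1) = 0.0000

Case 2: c = 0 = log_3(1) = 0.0000
T(n) = O(n^0 log n) = O(log n)

For T(n) = 1T(n/3) + O(n^0): log_3(1) = 0.0000. This is Case 2 of the Master Theorem (c = log_b(a), equal work at all levels), giving O(log n).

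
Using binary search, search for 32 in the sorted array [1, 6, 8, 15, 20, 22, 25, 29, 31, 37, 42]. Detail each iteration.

Binary search for 32 in [1, 6, 8, 15, 20, 22, 25, 29, 31, 37, 42]:

lo=0, hi=10, mid=5, arr[mid]=22 -> 22 < 32, search right half
lo=6, hi=10, mid=8, arr[mid]=31 -> 31 < 32, search right half
lo=9, hi=10, mid=9, arr[mid]=37 -> 37 > 32, search left half
lo=9 > hi=8, target 32 not found

Binary search determines that 32 is not in the array after 3 comparisons. The search space was exhausted without finding the target.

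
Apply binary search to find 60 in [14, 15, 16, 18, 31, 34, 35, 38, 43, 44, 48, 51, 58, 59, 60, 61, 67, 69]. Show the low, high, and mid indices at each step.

Binary search for 60 in [14, 15, 16, 18, 31, 34, 35, 38, 43, 44, 48, 51, 58, 59, 60, 61, 67, 69]:

lo=0, hi=17, mid=8, arr[mid]=43 -> 43 < 60, search right half
lo=9, hi=17, mid=13, arr[mid]=59 -> 59 < 60, search right half
lo=14, hi=17, mid=15, arr[mid]=61 -> 61 > 60, search left half
lo=14, hi=14, mid=14, arr[mid]=60 -> Found target at index 14!

Binary search finds 60 at index 14 after 4 comparisons. The search repeatedly halves the search space by comparing with the middle element.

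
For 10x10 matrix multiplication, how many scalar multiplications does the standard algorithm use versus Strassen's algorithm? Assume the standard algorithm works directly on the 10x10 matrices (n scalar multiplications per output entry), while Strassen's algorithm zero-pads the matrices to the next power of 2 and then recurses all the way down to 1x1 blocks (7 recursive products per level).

Matrix multiplication for 10x10 matrices:

Strassen's algorithm requires power-of-2 dimensions. Pad 10x10 to 16x16 (next power of 2).

Standard algorithm: 10^3 = 1000 multiplications
Strassen's algorithm: 7^(log2(16)) = 7^4 = 2401 multiplications
Difference: 1000 - 2401 = -1401 (Strassen uses MORE here due to padding overhead — for small or just-over-power-of-2 n, padding can outweigh the per-level savings)

Standard: 1000 multiplications (10^3). Strassen: 2401 multiplications (7^4, after padding to 16x16). Strassen reduces 8 recursive multiplications to 7 at each level.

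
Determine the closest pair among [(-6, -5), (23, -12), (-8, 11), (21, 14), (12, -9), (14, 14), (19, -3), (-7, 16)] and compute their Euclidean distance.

Computing all pairwise distances among 8 points:

d((-6, -5), (23, -12)) = 29.8329
d((-6, -5), (-8, 11)) = 16.1245
d((-6, -5), (21, 14)) = 33.0151
d((-6, -5), (12, -9)) = 18.4391
d((-6, -5), (14, 14)) = 27.5862
d((-6, -5), (19, -3)) = 25.0799
d((-6, -5), (-7, 16)) = 21.0238
d((23, -12), (-8, 11)) = 38.6005
d((23, -12), (21, 14)) = 26.0768
d((23, -12), (12, -9)) = 11.4018
d((23, -12), (14, 14)) = 27.5136
d((23, -12), (19, -3)) = 9.8489
d((23, -12), (-7, 16)) = 41.0366
d((-8, 11), (21, 14)) = 29.1548
d((-8, 11), (12, -9)) = 28.2843
d((-8, 11), (14, 14)) = 22.2036
d((-8, 11), (19, -3)) = 30.4138
d((-8, 11), (-7, 16)) = 5.099 <-- minimum
d((21, 14), (12, -9)) = 24.6982
d((21, 14), (14, 14)) = 7.0
d((21, 14), (19, -3)) = 17.1172
d((21, 14), (-7, 16)) = 28.0713
d((12, -9), (14, 14)) = 23.0868
d((12, -9), (19, -3)) = 9.2195
d((12, -9), (-7, 16)) = 31.4006
d((14, 14), (19, -3)) = 17.72
d((14, 14), (-7, 16)) = 21.095
d((19, -3), (-7, 16)) = 32.2025

Closest pair: (-8, 11) and (-7, 16) with distance 5.099

The closest pair is (-8, 11) and (-7, 16) with Euclidean distance 5.099. For 8 points, brute-force pairwise comparison is shown above. For large n, the divide-and-conquer algorithm (sort by x, recurse on halves, check the dividing strip) achieves O(n log n).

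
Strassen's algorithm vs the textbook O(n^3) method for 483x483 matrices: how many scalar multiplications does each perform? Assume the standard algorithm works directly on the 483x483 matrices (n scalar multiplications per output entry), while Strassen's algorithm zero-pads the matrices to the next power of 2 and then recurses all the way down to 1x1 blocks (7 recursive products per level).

Matrix multiplication for 483x483 matrices:

Strassen's algorithm requires power-of-2 dimensions. Pad 483x483 to 512x512 (next power of 2).

Standard algorithm: 483^3 = 112678587 multiplications
Strassen's algorithm: 7^(log2(512)) = 7^9 = 40353607 multiplications
Savings: 112678587 - 40353607 = 72324980 multiplications

Standard: 112678587 multiplications (483^3). Strassen: 40353607 multiplications (7^9, after padding to 512x512). Strassen reduces 8 recursive multiplications to 7 at each level.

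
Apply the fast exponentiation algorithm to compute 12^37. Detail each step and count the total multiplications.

Computing 12^37 by squaring (build up from 12^1; each line after the first costs one multiplication):

12^1 = 12
12^2 = (12^1)^2 = 12^2 = 144
12^4 = (12^2)^2 = 144^2 = 20736
12^8 = (12^4)^2 = 20736^2 = 429981696
12^9 = 12 * 12^8 = 12 * 429981696 = 5159780352
12^18 = (12^9)^2 = 5159780352^2 = 26623333280885243904
12^36 = (12^18)^2 = 26623333280885243904^2 = 708801874985091845381344307009569161216
12^37 = 12 * 12^36 = 12 * 708801874985091845381344307009569161216 = 8505622499821102144576131684114829934592

Result: 8505622499821102144576131684114829934592
Multiplications needed: 7 (7 lines after 12^1)

12^37 = 8505622499821102144576131684114829934592. Using exponentiation by squaring, this requires 7 multiplications. The key idea: if the exponent is even, square the half-power; if odd, multiply by the base once.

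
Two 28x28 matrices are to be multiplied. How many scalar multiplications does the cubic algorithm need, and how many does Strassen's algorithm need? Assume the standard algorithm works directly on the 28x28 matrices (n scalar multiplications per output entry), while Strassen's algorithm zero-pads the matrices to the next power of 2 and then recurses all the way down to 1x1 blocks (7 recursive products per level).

Matrix multiplication for 28x28 matrices:

Strassen's algorithm requires power-of-2 dimensions. Pad 28x28 to 32x32 (next power of 2).

Standard algorithm: 28^3 = 21952 multiplications
Strassen's algorithm: 7^(log2(32)) = 7^5 = 16807 multiplications
Savings: 21952 - 16807 = 5145 multiplications

Standard: 21952 multiplications (28^3). Strassen: 16807 multiplications (7^5, after padding to 32x32). Strassen reduces 8 recursive multiplications to 7 at each level.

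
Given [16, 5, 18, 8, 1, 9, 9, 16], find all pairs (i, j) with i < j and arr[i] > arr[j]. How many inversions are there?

Finding inversions in [16, 5, 18, 8, 1, 9, 9, 16]:

(0, 1): arr[0]=16 > arr[1]=5
(0, 3): arr[0]=16 > arr[3]=8
(0, 4): arr[0]=16 > arr[4]=1
(0, 5): arr[0]=16 > arr[5]=9
(0, 6): arr[0]=16 > arr[6]=9
(1, 4): arr[1]=5 > arr[4]=1
(2, 3): arr[2]=18 > arr[3]=8
(2, 4): arr[2]=18 > arr[4]=1
(2, 5): arr[2]=18 > arr[5]=9
(2, 6): arr[2]=18 > arr[6]=9
(2, 7): arr[2]=18 > arr[7]=16
(3, 4): arr[3]=8 > arr[4]=1

Total inversions: 12

The array has 12 inversion(s): (0,1), (0,3), (0,4), (0,5), (0,6), (1,4), (2,3), (2,4), (2,5), (2,6), (2,7), (3,4). Each pair (i,j) satisfies i < j and arr[i] > arr[j].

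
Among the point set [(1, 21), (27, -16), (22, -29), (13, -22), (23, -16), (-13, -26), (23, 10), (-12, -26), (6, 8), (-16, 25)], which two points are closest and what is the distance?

Computing all pairwise distances among 10 points:

d((1, 21), (27, -16)) = 45.2217
d((1, 21), (22, -29)) = 54.231
d((1, 21), (13, -22)) = 44.643
d((1, 21), (23, -16)) = 43.0465
d((1, 21), (-13, -26)) = 49.0408
d((1, 21), (23, 10)) = 24.5967
d((1, 21), (-12, -26)) = 48.7647
d((1, 21), (6, 8)) = 13.9284
d((1, 21), (-16, 25)) = 17.4642
d((27, -16), (22, -29)) = 13.9284
d((27, -16), (13, -22)) = 15.2315
d((27, -16), (23, -16)) = 4.0
d((27, -16), (-13, -26)) = 41.2311
d((27, -16), (23, 10)) = 26.3059
d((27, -16), (-12, -26)) = 40.2616
d((27, -16), (6, 8)) = 31.8904
d((27, -16), (-16, 25)) = 59.4138
d((22, -29), (13, -22)) = 11.4018
d((22, -29), (23, -16)) = 13.0384
d((22, -29), (-13, -26)) = 35.1283
d((22, -29), (23, 10)) = 39.0128
d((22, -29), (-12, -26)) = 34.1321
d((22, -29), (6, 8)) = 40.3113
d((22, -29), (-16, 25)) = 66.0303
d((13, -22), (23, -16)) = 11.6619
d((13, -22), (-13, -26)) = 26.3059
d((13, -22), (23, 10)) = 33.5261
d((13, -22), (-12, -26)) = 25.318
d((13, -22), (6, 8)) = 30.8058
d((13, -22), (-16, 25)) = 55.2268
d((23, -16), (-13, -26)) = 37.3631
d((23, -16), (23, 10)) = 26.0
d((23, -16), (-12, -26)) = 36.4005
d((23, -16), (6, 8)) = 29.4109
d((23, -16), (-16, 25)) = 56.5862
d((-13, -26), (23, 10)) = 50.9117
d((-13, -26), (-12, -26)) = 1.0 <-- minimum
d((-13, -26), (6, 8)) = 38.9487
d((-13, -26), (-16, 25)) = 51.0882
d((23, 10), (-12, -26)) = 50.2096
d((23, 10), (6, 8)) = 17.1172
d((23, 10), (-16, 25)) = 41.7852
d((-12, -26), (6, 8)) = 38.4708
d((-12, -26), (-16, 25)) = 51.1566
d((6, 8), (-16, 25)) = 27.8029

Closest pair: (-13, -26) and (-12, -26) with distance 1.0

The closest pair is (-13, -26) and (-12, -26) with Euclidean distance 1.0. For 10 points, brute-force pairwise comparison is shown above. For large n, the divide-and-conquer algorithm (sort by x, recurse on halves, check the dividing strip) achieves O(n log n).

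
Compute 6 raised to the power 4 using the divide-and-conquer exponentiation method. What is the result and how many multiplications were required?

Computing 6^4 by squaring (build up from 6^1; each line after the first costs one multiplication):

6^1 = 6
6^2 = (6^1)^2 = 6^2 = 36
6^4 = (6^2)^2 = 36^2 = 1296

Result: 1296
Multiplications needed: 2 (2 lines after 6^1)

6^4 = 1296. Using exponentiation by squaring, this requires 2 multiplications. The key idea: if the exponent is even, square the half-power; if odd, multiply by the base once.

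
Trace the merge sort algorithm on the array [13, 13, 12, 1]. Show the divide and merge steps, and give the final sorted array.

Merge sort trace:

Split: [13, 13, 12, 1] -> [13, 13] and [12, 1]
  Split: [13, 13] -> [13] and [13]
  Merge: [13] + [13] -> [13, 13]
  Split: [12, 1] -> [12] and [1]
  Merge: [12] + [1] -> [1, 12]
Merge: [13, 13] + [1, 12] -> [1, 12, 13, 13]

Final sorted array: [1, 12, 13, 13]

The merge sort proceeds by recursively splitting the array and merging sorted halves.
After all merges, the sorted array is [1, 12, 13, 13].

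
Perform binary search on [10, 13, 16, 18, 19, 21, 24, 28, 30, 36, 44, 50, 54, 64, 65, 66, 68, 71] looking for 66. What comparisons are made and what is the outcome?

Binary search for 66 in [10, 13, 16, 18, 19, 21, 24, 28, 30, 36, 44, 50, 54, 64, 65, 66, 68, 71]:

lo=0, hi=17, mid=8, arr[mid]=30 -> 30 < 66, search right half
lo=9, hi=17, mid=13, arr[mid]=64 -> 64 < 66, search right half
lo=14, hi=17, mid=15, arr[mid]=66 -> Found target at index 15!

Binary search finds 66 at index 15 after 3 comparisons. The search repeatedly halves the search space by comparing with the middle element.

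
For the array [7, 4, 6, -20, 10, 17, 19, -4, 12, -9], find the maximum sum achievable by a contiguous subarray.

Using Kadane's algorithm on [7, 4, 6, -20, 10, 17, 19, -4, 12, -9]:

Scanning through the array:
Position 1 (value 4): max_ending_here = 11, max_so_far = 11
Position 2 (value 6): max_ending_here = 17, max_so_far = 17
Position 3 (value -20): max_ending_here = -3, max_so_far = 17
Position 4 (value 10): max_ending_here = 10, max_so_far = 17
Position 5 (value 17): max_ending_here = 27, max_so_far = 27
Position 6 (value 19): max_ending_here = 46, max_so_far = 46
Position 7 (value -4): max_ending_here = 42, max_so_far = 46
Position 8 (value 12): max_ending_here = 54, max_so_far = 54
Position 9 (value -9): max_ending_here = 45, max_so_far = 54

Maximum subarray: [10, 17, 19, -4, 12]
Maximum sum: 54

The maximum subarray is [10, 17, 19, -4, 12] with sum 54. This subarray runs from index 4 to index 8.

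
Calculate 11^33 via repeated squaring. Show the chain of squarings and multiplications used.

Computing 11^33 by squaring (build up from 11^1; each line after the first costs one multiplication):

11^1 = 11
11^2 = (11^1)^2 = 11^2 = 121
11^4 = (11^2)^2 = 121^2 = 14641
11^8 = (11^4)^2 = 14641^2 = 214358881
11^16 = (11^8)^2 = 214358881^2 = 45949729863572161
11^32 = (11^16)^2 = 45949729863572161^2 = 2111377674535255285545615254209921
11^33 = 11 * 11^32 = 11 * 2111377674535255285545615254209921 = 23225154419887808141001767796309131

Result: 23225154419887808141001767796309131
Multiplications needed: 6 (6 lines after 11^1)

11^33 = 23225154419887808141001767796309131. Using exponentiation by squaring, this requires 6 multiplications. The key idea: if the exponent is even, square the half-power; if odd, multiply by the base once.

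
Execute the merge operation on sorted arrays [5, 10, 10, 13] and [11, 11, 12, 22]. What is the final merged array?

Merging process:

Compare 5 vs 11: take 5 from left. Merged: [5]
Compare 10 vs 11: take 10 from left. Merged: [5, 10]
Compare 10 vs 11: take 10 from left. Merged: [5, 10, 10]
Compare 13 vs 11: take 11 from right. Merged: [5, 10, 10, 11]
Compare 13 vs 11: take 11 from right. Merged: [5, 10, 10, 11, 11]
Compare 13 vs 12: take 12 from right. Merged: [5, 10, 10, 11, 11, 12]
Compare 13 vs 22: take 13 from left. Merged: [5, 10, 10, 11, 11, 12, 13]
Append remaining from right: [22]. Merged: [5, 10, 10, 11, 11, 12, 13, 22]

Final merged array: [5, 10, 10, 11, 11, 12, 13, 22]
Total comparisons: 7

The merged array is [5, 10, 10, 11, 11, 12, 13, 22], requiring 7 comparisons. The merge step runs in O(n) time where n is the total number of elements.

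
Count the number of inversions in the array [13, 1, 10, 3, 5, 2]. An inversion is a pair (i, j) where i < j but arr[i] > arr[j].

Finding inversions in [13, 1, 10, 3, 5, 2]:

(0, 1): arr[0]=13 > arr[1]=1
(0, 2): arr[0]=13 > arr[2]=10
(0, 3): arr[0]=13 > arr[3]=3
(0, 4): arr[0]=13 > arr[4]=5
(0, 5): arr[0]=13 > arr[5]=2
(2, 3): arr[2]=10 > arr[3]=3
(2, 4): arr[2]=10 > arr[4]=5
(2, 5): arr[2]=10 > arr[5]=2
(3, 5): arr[3]=3 > arr[5]=2
(4, 5): arr[4]=5 > arr[5]=2

Total inversions: 10

The array has 10 inversion(s): (0,1), (0,2), (0,3), (0,4), (0,5), (2,3), (2,4), (2,5), (3,5), (4,5). Each pair (i,j) satisfies i < j and arr[i] > arr[j].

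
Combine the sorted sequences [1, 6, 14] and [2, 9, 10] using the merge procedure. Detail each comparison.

Merging process:

Compare 1 vs 2: take 1 from left. Merged: [1]
Compare 6 vs 2: take 2 from right. Merged: [1, 2]
Compare 6 vs 9: take 6 from left. Merged: [1, 2, 6]
Compare 14 vs 9: take 9 from right. Merged: [1, 2, 6, 9]
Compare 14 vs 10: take 10 from right. Merged: [1, 2, 6, 9, 10]
Append remaining from left: [14]. Merged: [1, 2, 6, 9, 10, 14]

Final merged array: [1, 2, 6, 9, 10, 14]
Total comparisons: 5

The merged array is [1, 2, 6, 9, 10, 14], requiring 5 comparisons. The merge step runs in O(n) time where n is the total number of elements.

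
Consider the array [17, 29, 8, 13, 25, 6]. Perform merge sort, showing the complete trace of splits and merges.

Merge sort trace:

Split: [17, 29, 8, 13, 25, 6] -> [17, 29, 8] and [13, 25, 6]
  Split: [17, 29, 8] -> [17] and [29, 8]
    Split: [29, 8] -> [29] and [8]
    Merge: [29] + [8] -> [8, 29]
  Merge: [17] + [8, 29] -> [8, 17, 29]
  Split: [13, 25, 6] -> [13] and [25, 6]
    Split: [25, 6] -> [25] and [6]
    Merge: [25] + [6] -> [6, 25]
  Merge: [13] + [6, 25] -> [6, 13, 25]
Merge: [8, 17, 29] + [6, 13, 25] -> [6, 8, 13, 17, 25, 29]

Final sorted array: [6, 8, 13, 17, 25, 29]

The merge sort proceeds by recursively splitting the array and merging sorted halves.
After all merges, the sorted array is [6, 8, 13, 17, 25, 29].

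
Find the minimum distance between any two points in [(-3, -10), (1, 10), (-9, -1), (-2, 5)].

Computing all pairwise distances among 4 points:

d((-3, -10), (1, 10)) = 20.3961
d((-3, -10), (-9, -1)) = 10.8167
d((-3, -10), (-2, 5)) = 15.0333
d((1, 10), (-9, -1)) = 14.8661
d((1, 10), (-2, 5)) = 5.831 <-- minimum
d((-9, -1), (-2, 5)) = 9.2195

Closest pair: (1, 10) and (-2, 5) with distance 5.831

The closest pair is (1, 10) and (-2, 5) with Euclidean distance 5.831. For 4 points, brute-force pairwise comparison is shown above. For large n, the divide-and-conquer algorithm (sort by x, recurse on halves, check the dividing strip) achieves O(n log n).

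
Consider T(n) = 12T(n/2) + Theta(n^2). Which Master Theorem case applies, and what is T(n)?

Master Theorem for T(n) = 12T(n/2) + O(n^2):

a = 12, b = 2, c = 2
log_b(a) = log_2(12) = 3.5850

Case 1: c = 2 < log_2(12) = 3.5850
T(n) = O(n^(log_2 12))

For T(n) = 12T(n/2) + O(n^2): log_2(12) = 3.5850. This is Case 1 of the Master Theorem (c < log_b(a), work dominated by leaves), giving O(n^(log_2 12)).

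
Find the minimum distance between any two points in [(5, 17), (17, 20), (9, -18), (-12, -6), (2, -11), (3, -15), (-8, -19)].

Computing all pairwise distances among 7 points:

d((5, 17), (17, 20)) = 12.3693
d((5, 17), (9, -18)) = 35.2278
d((5, 17), (-12, -6)) = 28.6007
d((5, 17), (2, -11)) = 28.1603
d((5, 17), (3, -15)) = 32.0624
d((5, 17), (-8, -19)) = 38.2753
d((17, 20), (9, -18)) = 38.833
d((17, 20), (-12, -6)) = 38.9487
d((17, 20), (2, -11)) = 34.4384
d((17, 20), (3, -15)) = 37.6962
d((17, 20), (-8, -19)) = 46.3249
d((9, -18), (-12, -6)) = 24.1868
d((9, -18), (2, -11)) = 9.8995
d((9, -18), (3, -15)) = 6.7082
d((9, -18), (-8, -19)) = 17.0294
d((-12, -6), (2, -11)) = 14.8661
d((-12, -6), (3, -15)) = 17.4929
d((-12, -6), (-8, -19)) = 13.6015
d((2, -11), (3, -15)) = 4.1231 <-- minimum
d((2, -11), (-8, -19)) = 12.8062
d((3, -15), (-8, -19)) = 11.7047

Closest pair: (2, -11) and (3, -15) with distance 4.1231

The closest pair is (2, -11) and (3, -15) with Euclidean distance 4.1231. For 7 points, brute-force pairwise comparison is shown above. For large n, the divide-and-conquer algorithm (sort by x, recurse on halves, check the dividing strip) achieves O(n log n).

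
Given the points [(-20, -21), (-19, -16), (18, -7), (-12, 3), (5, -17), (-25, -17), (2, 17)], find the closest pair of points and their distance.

Computing all pairwise distances among 7 points:

d((-20, -21), (-19, -16)) = 5.099 <-- minimum
d((-20, -21), (18, -7)) = 40.4969
d((-20, -21), (-12, 3)) = 25.2982
d((-20, -21), (5, -17)) = 25.318
d((-20, -21), (-25, -17)) = 6.4031
d((-20, -21), (2, 17)) = 43.909
d((-19, -16), (18, -7)) = 38.0789
d((-19, -16), (-12, 3)) = 20.2485
d((-19, -16), (5, -17)) = 24.0208
d((-19, -16), (-25, -17)) = 6.0828
d((-19, -16), (2, 17)) = 39.1152
d((18, -7), (-12, 3)) = 31.6228
d((18, -7), (5, -17)) = 16.4012
d((18, -7), (-25, -17)) = 44.1475
d((18, -7), (2, 17)) = 28.8444
d((-12, 3), (5, -17)) = 26.2488
d((-12, 3), (-25, -17)) = 23.8537
d((-12, 3), (2, 17)) = 19.799
d((5, -17), (-25, -17)) = 30.0
d((5, -17), (2, 17)) = 34.1321
d((-25, -17), (2, 17)) = 43.4166

Closest pair: (-20, -21) and (-19, -16) with distance 5.099

The closest pair is (-20, -21) and (-19, -16) with Euclidean distance 5.099. For 7 points, brute-force pairwise comparison is shown above. For large n, the divide-and-conquer algorithm (sort by x, recurse on halves, check the dividing strip) achieves O(n log n).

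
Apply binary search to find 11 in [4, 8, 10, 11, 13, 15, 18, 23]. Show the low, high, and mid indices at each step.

Binary search for 11 in [4, 8, 10, 11, 13, 15, 18, 23]:

lo=0, hi=7, mid=3, arr[mid]=11 -> Found target at index 3!

Binary search finds 11 at index 3 after 1 comparisons. The search repeatedly halves the search space by comparing with the middle element.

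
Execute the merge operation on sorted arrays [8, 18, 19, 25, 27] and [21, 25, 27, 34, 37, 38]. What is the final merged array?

Merging process:

Compare 8 vs 21: take 8 from left. Merged: [8]
Compare 18 vs 21: take 18 from left. Merged: [8, 18]
Compare 19 vs 21: take 19 from left. Merged: [8, 18, 19]
Compare 25 vs 21: take 21 from right. Merged: [8, 18, 19, 21]
Compare 25 vs 25: take 25 from left. Merged: [8, 18, 19, 21, 25]
Compare 27 vs 25: take 25 from right. Merged: [8, 18, 19, 21, 25, 25]
Compare 27 vs 27: take 27 from left. Merged: [8, 18, 19, 21, 25, 25, 27]
Append remaining from right: [27, 34, 37, 38]. Merged: [8, 18, 19, 21, 25, 25, 27, 27, 34, 37, 38]

Final merged array: [8, 18, 19, 21, 25, 25, 27, 27, 34, 37, 38]
Total comparisons: 7

The merged array is [8, 18, 19, 21, 25, 25, 27, 27, 34, 37, 38], requiring 7 comparisons. The merge step runs in O(n) time where n is the total number of elements.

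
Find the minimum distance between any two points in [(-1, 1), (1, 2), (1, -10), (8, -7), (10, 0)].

Computing all pairwise distances among 5 points:

d((-1, 1), (1, 2)) = 2.2361 <-- minimum
d((-1, 1), (1, -10)) = 11.1803
d((-1, 1), (8, -7)) = 12.0416
d((-1, 1), (10, 0)) = 11.0454
d((1, 2), (1, -10)) = 12.0
d((1, 2), (8, -7)) = 11.4018
d((1, 2), (10, 0)) = 9.2195
d((1, -10), (8, -7)) = 7.6158
d((1, -10), (10, 0)) = 13.4536
d((8, -7), (10, 0)) = 7.2801

Closest pair: (-1, 1) and (1, 2) with distance 2.2361

The closest pair is (-1, 1) and (1, 2) with Euclidean distance 2.2361. For 5 points, brute-force pairwise comparison is shown above. For large n, the divide-and-conquer algorithm (sort by x, recurse on halves, check the dividing strip) achieves O(n log n).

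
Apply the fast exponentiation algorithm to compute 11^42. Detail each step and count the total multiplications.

Computing 11^42 by squaring (build up from 11^1; each line after the first costs one multiplication):

11^1 = 11
11^2 = (11^1)^2 = 11^2 = 121
11^4 = (11^2)^2 = 121^2 = 14641
11^5 = 11 * 11^4 = 11 * 14641 = 161051
11^10 = (11^5)^2 = 161051^2 = 25937424601
11^20 = (11^10)^2 = 25937424601^2 = 672749994932560009201
11^21 = 11 * 11^20 = 11 * 672749994932560009201 = 7400249944258160101211
11^42 = (11^21)^2 = 7400249944258160101211^2 = 54763699237492901685126120802225273763666521

Result: 54763699237492901685126120802225273763666521
Multiplications needed: 7 (7 lines after 11^1)

11^42 = 54763699237492901685126120802225273763666521. Using exponentiation by squaring, this requires 7 multiplications. The key idea: if the exponent is even, square the half-power; if odd, multiply by the base once.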